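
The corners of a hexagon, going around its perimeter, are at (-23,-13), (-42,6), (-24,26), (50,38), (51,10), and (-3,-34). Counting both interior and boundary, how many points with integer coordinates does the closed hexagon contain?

The shoelace formula gives twice the area as |((-23)·6 − (-42)·(-13)) + ((-42)·26 − (-24)·6) + ((-24)·38 − 50·26) + (50·10 − 51·38) + (51·(-34) − (-3)·10) + ((-3)·(-13) − (-23)·(-34))| = 7729, so the area is 7729/2.
Along each edge there are gcd(|Δx|,|Δy|)+1 lattice points, so counting each shared vertex once the boundary has gcd(19,19) + gcd(18,20) + gcd(74,12) + gcd(1,28) + gcd(54,44) + gcd(20,21) = 19+2+2+1+2+1 = 27.
Pick's theorem gives I = A − B/2 + 1 = 7729/2 − 27/2 + 1 = 3852, so the closed region contains I + B = 3852 + 27 = 3879 lattice points.

3879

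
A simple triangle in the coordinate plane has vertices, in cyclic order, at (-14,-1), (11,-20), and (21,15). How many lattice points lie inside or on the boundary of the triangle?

537

Using the shoelace formula, 2A = |[(-14)·(-20) − 11·(-1)] + [11·15 − 21·(-20)] + [21·(-1) − (-14)·15]| = 1065, so the area is 532.5.
The number of boundary lattice points is Σ gcd(|Δx|,|Δy|) = gcd(25,19) + gcd(10,35) + gcd(35,16) = 1+5+1 = 7.
Pick's theorem gives I = A − B/2 + 1 = 532.5 − 7/2 + 1 = 530, so the closed region contains I + B = 530 + 7 = 537 lattice points.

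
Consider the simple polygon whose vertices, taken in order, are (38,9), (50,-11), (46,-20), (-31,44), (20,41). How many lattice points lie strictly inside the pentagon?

Using the shoelace formula, 2A = |[38·(-11) − 50·9] + [50·(-20) − 46·(-11)] + [46·44 − (-31)·(-20)] + [(-31)·41 − 20·44] + [20·9 − 38·41]| = 3487, so the area is 1743.5.
Summing gcd(|Δx|,|Δy|) over the edges gives the boundary count: gcd(12,20) + gcd(4,9) + gcd(77,64) + gcd(51,3) + gcd(18,32) = 4+1+1+3+2 = 11.
Pick's theorem gives I = A − B/2 + 1 = 1743.5 − 11/2 + 1 = 1739.

1739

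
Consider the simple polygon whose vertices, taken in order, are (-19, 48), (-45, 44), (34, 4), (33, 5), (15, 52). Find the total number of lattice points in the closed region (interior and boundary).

1522

By the shoelace formula, twice the signed area is |((-19)·44 − (-45)·48) + ((-45)·4 − 34·44) + (34·5 − 33·4) + (33·52 − 15·5) + (15·48 − (-19)·52)| = 3035, so the area is 3035/2.
Along each edge there are gcd(|Δx|,|Δy|)+1 lattice points, so counting each shared vertex once the boundary has gcd(26,4) + gcd(79,40) + gcd(1,1) + gcd(18,47) + gcd(34,4) = 2+1+1+1+2 = 7.
Pick's theorem gives I = A − B/2 + 1 = 3035/2 − 7/2 + 1 = 1515, so the closed region contains I + B = 1515 + 7 = 1522 lattice points.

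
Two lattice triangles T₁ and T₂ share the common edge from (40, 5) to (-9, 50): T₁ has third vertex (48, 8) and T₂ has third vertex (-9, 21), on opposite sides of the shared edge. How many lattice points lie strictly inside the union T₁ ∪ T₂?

948

The union is the simple quadrilateral with vertices (40, 5), (48, 8), (-9, 50), (-9, 21) in order.
The shoelace formula gives twice the area as |[40·8 − 48·5] + [48·50 − (-9)·8] + [(-9)·21 − (-9)·50] + [(-9)·5 − 40·21]| = 1928, so the area is 964.
Summing gcd(|Δx|,|Δy|) over the edges gives the boundary count: gcd(8,3) + gcd(57,42) + gcd(0,29) + gcd(49,16) = 1+3+29+1 = 34.
By Pick's theorem I = A − B/2 + 1 = 964 − 34/2 + 1 = 948.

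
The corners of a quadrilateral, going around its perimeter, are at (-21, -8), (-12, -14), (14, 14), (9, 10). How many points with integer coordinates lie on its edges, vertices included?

12

The number of boundary lattice points is Σ gcd(|Δx|,|Δy|) = gcd(9,6) + gcd(26,28) + gcd(5,4) + gcd(30,18) = 3+2+1+6 = 12.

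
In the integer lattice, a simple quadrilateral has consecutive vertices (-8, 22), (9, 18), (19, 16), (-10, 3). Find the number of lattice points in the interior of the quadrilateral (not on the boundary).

258

By the shoelace formula, twice the signed area is |[(-8)·18 − 9·22] + [9·16 − 19·18] + [19·3 − (-10)·16] + [(-10)·22 − (-8)·3]| = 519, so the area is 519/2.
The number of boundary lattice points is Σ gcd(|Δx|,|Δy|) = gcd(17,4) + gcd(10,2) + gcd(29,13) + gcd(2,19) = 1+2+1+1 = 5.
Pick's theorem gives I = A − B/2 + 1 = 519/2 − 5/2 + 1 = 258.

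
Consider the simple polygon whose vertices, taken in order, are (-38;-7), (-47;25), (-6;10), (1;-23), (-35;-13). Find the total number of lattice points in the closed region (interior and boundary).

The shoelace formula gives twice the area as |[(-38)·25 − (-47)·(-7)] + [(-47)·10 − (-6)·25] + [(-6)·(-23) − 1·10] + [1·(-13) − (-35)·(-23)] + [(-35)·(-7) − (-38)·(-13)]| = 2538, so the area is 1269.
Summing gcd(|Δx|,|Δy|) over the edges gives the boundary count: gcd(9,32) + gcd(41,15) + gcd(7,33) + gcd(36,10) + gcd(3,6) = 1+1+1+2+3 = 8.
Pick's theorem gives I = A − B/2 + 1 = 1269 − 8/2 + 1 = 1266, so the closed region contains I + B = 1266 + 8 = 1274 lattice points.

1274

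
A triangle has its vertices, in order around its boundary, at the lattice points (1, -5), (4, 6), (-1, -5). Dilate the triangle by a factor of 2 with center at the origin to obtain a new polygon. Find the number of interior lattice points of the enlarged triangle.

41

The shoelace formula gives twice the area as |(1·6 − 4·(-5)) + (4·(-5) − (-1)·6) + ((-1)·(-5) − 1·(-5))| = 22, so the area is 11.
The number of boundary lattice points is Σ gcd(|Δx|,|Δy|) = gcd(3,11) + gcd(5,11) + gcd(2,0) = 1+1+2 = 4.
Scaling by 2 multiplies the area by 2² = 4 (so the new area is 44) and multiplies the boundary lattice-point count by 2, giving 8.
By Pick's theorem, the interior count of the dilated polygon is 44 − 8/2 + 1 = 41.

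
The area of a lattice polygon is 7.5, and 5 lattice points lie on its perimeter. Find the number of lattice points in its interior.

6

From Pick's theorem, I = A − B/2 + 1 = 7.5 − 5/2 + 1 = 6.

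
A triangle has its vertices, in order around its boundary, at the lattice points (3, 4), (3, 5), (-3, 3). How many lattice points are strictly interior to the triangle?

By the shoelace formula, twice the signed area is |(3·5 − 3·4) + (3·3 − (-3)·5) + ((-3)·4 − 3·3)| = 6, so the area is 3.
Along each edge there are gcd(|Δx|,|Δy|)+1 lattice points, so counting each shared vertex once the boundary has gcd(0,1) + gcd(6,2) + gcd(6,1) = 1+2+1 = 4.
Pick's theorem gives I = A − B/2 + 1 = 3 − 4/2 + 1 = 2.

2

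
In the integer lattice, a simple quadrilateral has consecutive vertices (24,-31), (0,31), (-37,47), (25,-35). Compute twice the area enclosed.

2076

The shoelace formula gives twice the area as |(24·31 − 0·(-31)) + (0·47 − (-37)·31) + ((-37)·(-35) − 25·47) + (25·(-31) − 24·(-35))| = 2076, so the area is 1038.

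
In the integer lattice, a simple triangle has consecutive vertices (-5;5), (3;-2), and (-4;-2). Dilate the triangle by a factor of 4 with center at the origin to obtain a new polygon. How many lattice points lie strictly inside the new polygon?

375

By the shoelace formula, twice the signed area is |((-5)·(-2) − 3·5) + (3·(-2) − (-4)·(-2)) + ((-4)·5 − (-5)·(-2))| = 49, so the area is 49/2.
Summing gcd(|Δx|,|Δy|) over the edges gives the boundary count: gcd(8,7) + gcd(7,0) + gcd(1,7) = 1+7+1 = 9.
Scaling by 4 multiplies the area by 4² = 16 (so the new area is 392) and multiplies the boundary lattice-point count by 4, giving 36.
By Pick's theorem, the interior count of the dilated polygon is 392 − 36/2 + 1 = 375.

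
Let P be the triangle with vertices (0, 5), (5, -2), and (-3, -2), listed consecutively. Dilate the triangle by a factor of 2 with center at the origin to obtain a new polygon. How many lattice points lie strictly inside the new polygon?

103

Using the shoelace formula, 2A = |[0·(-2) − 5·5] + [5·(-2) − (-3)·(-2)] + [(-3)·5 − 0·(-2)]| = 56, so the area is 28.
The number of boundary lattice points is Σ gcd(|Δx|,|Δy|) = gcd(5,7) + gcd(8,0) + gcd(3,7) = 1+8+1 = 10.
Scaling by 2 multiplies the area by 2² = 4 (so the new area is 112) and multiplies the boundary lattice-point count by 2, giving 20.
By Pick's theorem, the interior count of the dilated polygon is 112 − 20/2 + 1 = 103.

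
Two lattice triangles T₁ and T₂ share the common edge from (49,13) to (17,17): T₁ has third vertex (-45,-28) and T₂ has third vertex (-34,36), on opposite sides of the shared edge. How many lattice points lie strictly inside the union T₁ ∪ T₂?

1045

The union is the simple quadrilateral with vertices (49,13), (-45,-28), (17,17), (-34,36) in order.
By the shoelace formula, twice the signed area is |[49·(-28) − (-45)·13] + [(-45)·17 − 17·(-28)] + [17·36 − (-34)·17] + [(-34)·13 − 49·36]| = 2092, so the area is 1046.
Along each edge there are gcd(|Δx|,|Δy|)+1 lattice points, so counting each shared vertex once the boundary has gcd(94,41) + gcd(62,45) + gcd(51,19) + gcd(83,23) = 1+1+1+1 = 4.
By Pick's theorem I = A − B/2 + 1 = 1046 − 4/2 + 1 = 1045.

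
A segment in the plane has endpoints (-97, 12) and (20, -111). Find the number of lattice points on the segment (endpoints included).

The number of lattice points on a segment between lattice points is gcd(|Δx|,|Δy|) + 1 = gcd(117,123) + 1 = 3 + 1 = 4.

4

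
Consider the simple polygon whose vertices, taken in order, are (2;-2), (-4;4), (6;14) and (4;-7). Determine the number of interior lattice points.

78

By the shoelace formula, twice the signed area is |(2·4 − (-4)·(-2)) + ((-4)·14 − 6·4) + (6·(-7) − 4·14) + (4·(-2) − 2·(-7))| = 172, so the area is 86.
Along each edge there are gcd(|Δx|,|Δy|)+1 lattice points, so counting each shared vertex once the boundary has gcd(6,6) + gcd(10,10) + gcd(2,21) + gcd(2,5) = 6+10+1+1 = 18.
By Pick's theorem A = I + B/2 − 1, so I = 86 − 18/2 + 1 = 78.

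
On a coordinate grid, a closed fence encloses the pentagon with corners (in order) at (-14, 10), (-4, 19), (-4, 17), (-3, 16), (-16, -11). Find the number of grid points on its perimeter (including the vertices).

Summing gcd(|Δx|,|Δy|) over the edges gives the boundary count: gcd(10,9) + gcd(0,2) + gcd(1,1) + gcd(13,27) + gcd(2,21) = 1+2+1+1+1 = 6.

6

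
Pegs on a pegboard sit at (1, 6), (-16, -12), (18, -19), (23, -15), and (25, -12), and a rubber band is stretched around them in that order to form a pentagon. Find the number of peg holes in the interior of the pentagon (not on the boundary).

512

Using the shoelace formula, 2A = |(1·(-12) − (-16)·6) + ((-16)·(-19) − 18·(-12)) + (18·(-15) − 23·(-19)) + (23·(-12) − 25·(-15)) + (25·6 − 1·(-12))| = 1032, so the area is 516.
Along each edge there are gcd(|Δx|,|Δy|)+1 lattice points, so counting each shared vertex once the boundary has gcd(17,18) + gcd(34,7) + gcd(5,4) + gcd(2,3) + gcd(24,18) = 1+1+1+1+6 = 10.
By Pick's theorem A = I + B/2 − 1, so I = 516 − 10/2 + 1 = 512.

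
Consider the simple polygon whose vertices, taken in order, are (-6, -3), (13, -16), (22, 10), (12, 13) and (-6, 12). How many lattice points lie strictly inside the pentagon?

Using the shoelace formula, 2A = |[(-6)·(-16) − 13·(-3)] + [13·10 − 22·(-16)] + [22·13 − 12·10] + [12·12 − (-6)·13] + [(-6)·(-3) − (-6)·12]| = 1095, so the area is 547.5.
The number of boundary lattice points is Σ gcd(|Δx|,|Δy|) = gcd(19,13) + gcd(9,26) + gcd(10,3) + gcd(18,1) + gcd(0,15) = 1+1+1+1+15 = 19.
By Pick's theorem A = I + B/2 − 1, so I = 547.5 − 19/2 + 1 = 539.

539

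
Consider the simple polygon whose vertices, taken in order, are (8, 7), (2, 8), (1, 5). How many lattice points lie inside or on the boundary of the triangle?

The shoelace formula gives twice the area as |[8·8 − 2·7] + [2·5 − 1·8] + [1·7 − 8·5]| = 19, so the area is 19/2.
Summing gcd(|Δx|,|Δy|) over the edges gives the boundary count: gcd(6,1) + gcd(1,3) + gcd(7,2) = 1+1+1 = 3.
Pick's theorem gives I = A − B/2 + 1 = 19/2 − 3/2 + 1 = 9, so the closed region contains I + B = 9 + 3 = 12 lattice points.

12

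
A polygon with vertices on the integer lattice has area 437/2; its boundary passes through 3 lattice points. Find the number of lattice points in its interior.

From Pick's theorem, I = A − B/2 + 1 = 437/2 − 3/2 + 1 = 218.

218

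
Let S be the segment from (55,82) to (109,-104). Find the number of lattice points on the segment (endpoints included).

7

The number of lattice points on a segment between lattice points is gcd(|Δx|,|Δy|) + 1 = gcd(54,186) + 1 = 6 + 1 = 7.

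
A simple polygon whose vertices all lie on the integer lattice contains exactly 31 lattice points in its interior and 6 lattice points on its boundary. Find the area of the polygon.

By Pick's theorem, A = I + B/2 − 1 = 31 + 6/2 − 1 = 33.

33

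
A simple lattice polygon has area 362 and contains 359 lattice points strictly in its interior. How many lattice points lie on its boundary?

Pick's theorem gives A = I + B/2 − 1, so B = 2(A − I + 1) = 2(362 − 359 + 1) = 8.

8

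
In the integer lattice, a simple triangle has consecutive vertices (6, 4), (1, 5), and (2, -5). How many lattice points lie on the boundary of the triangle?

Along each edge there are gcd(|Δx|,|Δy|)+1 lattice points, so counting each shared vertex once the boundary has gcd(5,1) + gcd(1,10) + gcd(4,9) = 1+1+1 = 3.

3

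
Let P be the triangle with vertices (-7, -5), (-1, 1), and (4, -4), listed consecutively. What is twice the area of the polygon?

By the shoelace formula, twice the signed area is |[(-7)·1 − (-1)·(-5)] + [(-1)·(-4) − 4·1] + [4·(-5) − (-7)·(-4)]| = 60, so the area is 30.

60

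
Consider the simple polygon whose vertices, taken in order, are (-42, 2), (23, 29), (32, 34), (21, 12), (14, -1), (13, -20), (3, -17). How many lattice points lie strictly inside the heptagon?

1525

The shoelace formula gives twice the area as |((-42)·29 − 23·2) + (23·34 − 32·29) + (32·12 − 21·34) + (21·(-1) − 14·12) + (14·(-20) − 13·(-1)) + (13·(-17) − 3·(-20)) + (3·2 − (-42)·(-17))| = 3065, so the area is 1532.5.
Along each edge there are gcd(|Δx|,|Δy|)+1 lattice points, so counting each shared vertex once the boundary has gcd(65,27) + gcd(9,5) + gcd(11,22) + gcd(7,13) + gcd(1,19) + gcd(10,3) + gcd(45,19) = 1+1+11+1+1+1+1 = 17.
By Pick's theorem A = I + B/2 − 1, so I = 1532.5 − 17/2 + 1 = 1525.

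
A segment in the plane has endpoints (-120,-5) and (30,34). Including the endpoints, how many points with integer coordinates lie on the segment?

4

The number of lattice points on a segment between lattice points is gcd(|Δx|,|Δy|) + 1 = gcd(150,39) + 1 = 3 + 1 = 4.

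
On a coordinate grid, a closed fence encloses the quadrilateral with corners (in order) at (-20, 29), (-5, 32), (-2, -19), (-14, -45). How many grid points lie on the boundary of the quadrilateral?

10

Along each edge there are gcd(|Δx|,|Δy|)+1 lattice points, so counting each shared vertex once the boundary has gcd(15,3) + gcd(3,51) + gcd(12,26) + gcd(6,74) = 3+3+2+2 = 10.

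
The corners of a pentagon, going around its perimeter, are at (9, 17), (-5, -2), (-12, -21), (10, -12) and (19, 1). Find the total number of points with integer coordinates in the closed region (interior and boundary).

The shoelace formula gives twice the area as |(9·(-2) − (-5)·17) + ((-5)·(-21) − (-12)·(-2)) + ((-12)·(-12) − 10·(-21)) + (10·1 − 19·(-12)) + (19·17 − 9·1)| = 1054, so the area is 527.
The number of boundary lattice points is Σ gcd(|Δx|,|Δy|) = gcd(14,19) + gcd(7,19) + gcd(22,9) + gcd(9,13) + gcd(10,16) = 1+1+1+1+2 = 6.
Pick's theorem gives I = A − B/2 + 1 = 527 − 6/2 + 1 = 525, so the closed region contains I + B = 525 + 6 = 531 lattice points.

531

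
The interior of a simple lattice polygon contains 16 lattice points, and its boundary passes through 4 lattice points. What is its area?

17

By Pick's theorem, A = I + B/2 − 1 = 16 + 4/2 − 1 = 17.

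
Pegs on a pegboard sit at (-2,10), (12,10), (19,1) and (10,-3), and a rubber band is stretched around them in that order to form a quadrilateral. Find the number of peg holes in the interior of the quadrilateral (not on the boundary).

Using the shoelace formula, 2A = |[(-2)·10 − 12·10] + [12·1 − 19·10] + [19·(-3) − 10·1] + [10·10 − (-2)·(-3)]| = 291, so the area is 291/2.
Summing gcd(|Δx|,|Δy|) over the edges gives the boundary count: gcd(14,0) + gcd(7,9) + gcd(9,4) + gcd(12,13) = 14+1+1+1 = 17.
By Pick's theorem A = I + B/2 − 1, so I = 291/2 − 17/2 + 1 = 138.

138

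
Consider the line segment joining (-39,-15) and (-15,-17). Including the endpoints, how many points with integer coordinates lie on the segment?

3

The number of lattice points on a segment between lattice points is gcd(|Δx|,|Δy|) + 1 = gcd(24,2) + 1 = 2 + 1 = 3.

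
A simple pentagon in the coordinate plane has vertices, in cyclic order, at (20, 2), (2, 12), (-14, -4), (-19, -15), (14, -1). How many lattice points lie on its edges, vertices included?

Summing gcd(|Δx|,|Δy|) over the edges gives the boundary count: gcd(18,10) + gcd(16,16) + gcd(5,11) + gcd(33,14) + gcd(6,3) = 2+16+1+1+3 = 23.

23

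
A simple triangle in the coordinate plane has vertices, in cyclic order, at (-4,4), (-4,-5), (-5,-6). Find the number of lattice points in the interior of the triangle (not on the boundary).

0

By the shoelace formula, twice the signed area is |[(-4)·(-5) − (-4)·4] + [(-4)·(-6) − (-5)·(-5)] + [(-5)·4 − (-4)·(-6)]| = 9, so the area is 4.5.
The number of boundary lattice points is Σ gcd(|Δx|,|Δy|) = gcd(0,9) + gcd(1,1) + gcd(1,10) = 9+1+1 = 11.
Pick's theorem gives I = A − B/2 + 1 = 4.5 − 11/2 + 1 = 0.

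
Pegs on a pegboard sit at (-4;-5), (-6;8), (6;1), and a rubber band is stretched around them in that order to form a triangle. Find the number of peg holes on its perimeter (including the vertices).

The number of boundary lattice points is Σ gcd(|Δx|,|Δy|) = gcd(2,13) + gcd(12,7) + gcd(10,6) = 1+1+2 = 4.

4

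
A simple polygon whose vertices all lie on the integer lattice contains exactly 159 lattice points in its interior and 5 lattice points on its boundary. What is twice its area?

By Pick's theorem, A = I + B/2 − 1 = 159 + 5/2 − 1 = 321/2.
Hence 2A = 321.

321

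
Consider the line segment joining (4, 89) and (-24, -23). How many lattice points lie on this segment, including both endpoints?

29

The number of lattice points on a segment between lattice points is gcd(|Δx|,|Δy|) + 1 = gcd(28,112) + 1 = 28 + 1 = 29.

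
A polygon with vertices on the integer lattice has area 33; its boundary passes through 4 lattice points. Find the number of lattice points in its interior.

32

From Pick's theorem, I = A − B/2 + 1 = 33 − 4/2 + 1 = 32.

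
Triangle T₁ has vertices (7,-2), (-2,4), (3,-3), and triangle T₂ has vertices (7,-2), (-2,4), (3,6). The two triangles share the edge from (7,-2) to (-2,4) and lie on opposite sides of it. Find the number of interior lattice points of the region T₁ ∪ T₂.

The union is the simple quadrilateral with vertices (7,-2), (3,-3), (-2,4), (3,6) in order.
The shoelace formula gives twice the area as |[7·(-3) − 3·(-2)] + [3·4 − (-2)·(-3)] + [(-2)·6 − 3·4] + [3·(-2) − 7·6]| = 81, so the area is 81/2.
Along each edge there are gcd(|Δx|,|Δy|)+1 lattice points, so counting each shared vertex once the boundary has gcd(4,1) + gcd(5,7) + gcd(5,2) + gcd(4,8) = 1+1+1+4 = 7.
By Pick's theorem I = A − B/2 + 1 = 81/2 − 7/2 + 1 = 38.

38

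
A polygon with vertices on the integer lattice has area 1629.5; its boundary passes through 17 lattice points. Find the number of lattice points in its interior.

From Pick's theorem, I = A − B/2 + 1 = 1629.5 − 17/2 + 1 = 1622.

1622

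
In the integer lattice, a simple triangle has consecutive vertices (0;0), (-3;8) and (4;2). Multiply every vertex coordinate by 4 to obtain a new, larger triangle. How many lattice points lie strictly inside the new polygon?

By the shoelace formula, twice the signed area is |(0·8 − (-3)·0) + ((-3)·2 − 4·8) + (4·0 − 0·2)| = 38, so the area is 19.
Summing gcd(|Δx|,|Δy|) over the edges gives the boundary count: gcd(3,8) + gcd(7,6) + gcd(4,2) = 1+1+2 = 4.
Scaling by 4 multiplies the area by 4² = 16 (so the new area is 304) and multiplies the boundary lattice-point count by 4, giving 16.
By Pick's theorem, the interior count of the dilated polygon is 304 − 16/2 + 1 = 297.

297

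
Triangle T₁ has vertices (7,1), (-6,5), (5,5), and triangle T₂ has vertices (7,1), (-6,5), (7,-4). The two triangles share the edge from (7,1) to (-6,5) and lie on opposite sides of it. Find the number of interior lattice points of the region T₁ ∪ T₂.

46

The union is the simple quadrilateral with vertices (7,1), (5,5), (-6,5), (7,-4) in order.
Using the shoelace formula, 2A = |(7·5 − 5·1) + (5·5 − (-6)·5) + ((-6)·(-4) − 7·5) + (7·1 − 7·(-4))| = 109, so the area is 54.5.
The number of boundary lattice points is Σ gcd(|Δx|,|Δy|) = gcd(2,4) + gcd(11,0) + gcd(13,9) + gcd(0,5) = 2+11+1+5 = 19.
By Pick's theorem I = A − B/2 + 1 = 54.5 − 19/2 + 1 = 46.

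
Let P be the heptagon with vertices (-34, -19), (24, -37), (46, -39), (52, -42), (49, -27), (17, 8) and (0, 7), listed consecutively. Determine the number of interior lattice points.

The shoelace formula gives twice the area as |[(-34)·(-37) − 24·(-19)] + [24·(-39) − 46·(-37)] + [46·(-42) − 52·(-39)] + [52·(-27) − 49·(-42)] + [49·8 − 17·(-27)] + [17·7 − 0·8] + [0·(-19) − (-34)·7]| = 4438, so the area is 2219.
The number of boundary lattice points is Σ gcd(|Δx|,|Δy|) = gcd(58,18) + gcd(22,2) + gcd(6,3) + gcd(3,15) + gcd(32,35) + gcd(17,1) + gcd(34,26) = 2+2+3+3+1+1+2 = 14.
By Pick's theorem A = I + B/2 − 1, so I = 2219 − 14/2 + 1 = 2213.

2213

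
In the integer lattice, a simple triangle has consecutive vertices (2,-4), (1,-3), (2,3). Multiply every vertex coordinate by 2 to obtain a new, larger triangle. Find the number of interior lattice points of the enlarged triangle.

6

By the shoelace formula, twice the signed area is |(2·(-3) − 1·(-4)) + (1·3 − 2·(-3)) + (2·(-4) − 2·3)| = 7, so the area is 7/2.
Summing gcd(|Δx|,|Δy|) over the edges gives the boundary count: gcd(1,1) + gcd(1,6) + gcd(0,7) = 1+1+7 = 9.
Scaling by 2 multiplies the area by 2² = 4 (so the new area is 14) and multiplies the boundary lattice-point count by 2, giving 18.
By Pick's theorem, the interior count of the dilated polygon is 14 − 18/2 + 1 = 6.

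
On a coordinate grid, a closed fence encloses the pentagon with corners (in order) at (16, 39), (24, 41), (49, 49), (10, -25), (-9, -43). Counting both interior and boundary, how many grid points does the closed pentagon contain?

Using the shoelace formula, 2A = |(16·41 − 24·39) + (24·49 − 49·41) + (49·(-25) − 10·49) + (10·(-43) − (-9)·(-25)) + ((-9)·39 − 16·(-43))| = 3146, so the area is 1573.
Along each edge there are gcd(|Δx|,|Δy|)+1 lattice points, so counting each shared vertex once the boundary has gcd(8,2) + gcd(25,8) + gcd(39,74) + gcd(19,18) + gcd(25,82) = 2+1+1+1+1 = 6.
Pick's theorem gives I = A − B/2 + 1 = 1573 − 6/2 + 1 = 1571, so the closed region contains I + B = 1571 + 6 = 1577 lattice points.

1577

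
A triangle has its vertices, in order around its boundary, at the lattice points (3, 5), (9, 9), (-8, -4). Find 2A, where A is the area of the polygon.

10

By the shoelace formula, twice the signed area is |[3·9 − 9·5] + [9·(-4) − (-8)·9] + [(-8)·5 − 3·(-4)]| = 10, so the area is 5.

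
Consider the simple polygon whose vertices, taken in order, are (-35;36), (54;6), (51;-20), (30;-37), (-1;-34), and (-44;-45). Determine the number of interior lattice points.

By the shoelace formula, twice the signed area is |[(-35)·6 − 54·36] + [54·(-20) − 51·6] + [51·(-37) − 30·(-20)] + [30·(-34) − (-1)·(-37)] + [(-1)·(-45) − (-44)·(-34)] + [(-44)·36 − (-35)·(-45)]| = 10494, so the area is 5247.
Summing gcd(|Δx|,|Δy|) over the edges gives the boundary count: gcd(89,30) + gcd(3,26) + gcd(21,17) + gcd(31,3) + gcd(43,11) + gcd(9,81) = 1+1+1+1+1+9 = 14.
By Pick's theorem A = I + B/2 − 1, so I = 5247 − 14/2 + 1 = 5241.

5241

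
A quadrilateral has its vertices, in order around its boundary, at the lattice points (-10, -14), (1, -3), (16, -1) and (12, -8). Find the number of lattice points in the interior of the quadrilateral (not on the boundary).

130

By the shoelace formula, twice the signed area is |((-10)·(-3) − 1·(-14)) + (1·(-1) − 16·(-3)) + (16·(-8) − 12·(-1)) + (12·(-14) − (-10)·(-8))| = 273, so the area is 273/2.
Along each edge there are gcd(|Δx|,|Δy|)+1 lattice points, so counting each shared vertex once the boundary has gcd(11,11) + gcd(15,2) + gcd(4,7) + gcd(22,6) = 11+1+1+2 = 15.
Pick's theorem gives I = A − B/2 + 1 = 273/2 − 15/2 + 1 = 130.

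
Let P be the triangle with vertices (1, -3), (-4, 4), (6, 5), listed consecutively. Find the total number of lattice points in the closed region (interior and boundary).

By the shoelace formula, twice the signed area is |(1·4 − (-4)·(-3)) + ((-4)·5 − 6·4) + (6·(-3) − 1·5)| = 75, so the area is 37.5.
Along each edge there are gcd(|Δx|,|Δy|)+1 lattice points, so counting each shared vertex once the boundary has gcd(5,7) + gcd(10,1) + gcd(5,8) = 1+1+1 = 3.
Pick's theorem gives I = A − B/2 + 1 = 37.5 − 3/2 + 1 = 37, so the closed region contains I + B = 37 + 3 = 40 lattice points.

40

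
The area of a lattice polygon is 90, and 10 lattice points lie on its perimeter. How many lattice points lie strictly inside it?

86

From Pick's theorem, I = A − B/2 + 1 = 90 − 10/2 + 1 = 86.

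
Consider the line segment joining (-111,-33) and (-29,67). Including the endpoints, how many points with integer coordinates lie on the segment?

3

The number of lattice points on a segment between lattice points is gcd(|Δx|,|Δy|) + 1 = gcd(82,100) + 1 = 2 + 1 = 3.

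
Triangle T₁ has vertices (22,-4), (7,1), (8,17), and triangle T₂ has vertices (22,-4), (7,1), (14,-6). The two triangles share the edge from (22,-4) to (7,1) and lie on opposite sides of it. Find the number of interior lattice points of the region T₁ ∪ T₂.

150

The union is the simple quadrilateral with vertices (22,-4), (8,17), (7,1), (14,-6) in order.
By the shoelace formula, twice the signed area is |[22·17 − 8·(-4)] + [8·1 − 7·17] + [7·(-6) − 14·1] + [14·(-4) − 22·(-6)]| = 315, so the area is 315/2.
Along each edge there are gcd(|Δx|,|Δy|)+1 lattice points, so counting each shared vertex once the boundary has gcd(14,21) + gcd(1,16) + gcd(7,7) + gcd(8,2) = 7+1+7+2 = 17.
By Pick's theorem I = A − B/2 + 1 = 315/2 − 17/2 + 1 = 150.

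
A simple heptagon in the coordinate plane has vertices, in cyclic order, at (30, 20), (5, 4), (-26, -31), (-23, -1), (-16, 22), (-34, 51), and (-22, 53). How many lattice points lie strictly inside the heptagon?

By the shoelace formula, twice the signed area is |(30·4 − 5·20) + (5·(-31) − (-26)·4) + ((-26)·(-1) − (-23)·(-31)) + ((-23)·22 − (-16)·(-1)) + ((-16)·51 − (-34)·22) + ((-34)·53 − (-22)·51) + ((-22)·20 − 30·53)| = 4018, so the area is 2009.
Summing gcd(|Δx|,|Δy|) over the edges gives the boundary count: gcd(25,16) + gcd(31,35) + gcd(3,30) + gcd(7,23) + gcd(18,29) + gcd(12,2) + gcd(52,33) = 1+1+3+1+1+2+1 = 10.
By Pick's theorem A = I + B/2 − 1, so I = 2009 − 10/2 + 1 = 2005.

2005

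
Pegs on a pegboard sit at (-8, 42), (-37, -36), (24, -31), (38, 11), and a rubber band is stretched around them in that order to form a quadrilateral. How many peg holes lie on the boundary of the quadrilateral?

The number of boundary lattice points is Σ gcd(|Δx|,|Δy|) = gcd(29,78) + gcd(61,5) + gcd(14,42) + gcd(46,31) = 1+1+14+1 = 17.

17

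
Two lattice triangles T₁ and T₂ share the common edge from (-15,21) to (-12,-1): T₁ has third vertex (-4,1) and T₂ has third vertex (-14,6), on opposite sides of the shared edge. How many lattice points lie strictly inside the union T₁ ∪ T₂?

The union is the simple quadrilateral with vertices (-15,21), (-4,1), (-12,-1), (-14,6) in order.
By the shoelace formula, twice the signed area is |[(-15)·1 − (-4)·21] + [(-4)·(-1) − (-12)·1] + [(-12)·6 − (-14)·(-1)] + [(-14)·21 − (-15)·6]| = 205, so the area is 205/2.
Along each edge there are gcd(|Δx|,|Δy|)+1 lattice points, so counting each shared vertex once the boundary has gcd(11,20) + gcd(8,2) + gcd(2,7) + gcd(1,15) = 1+2+1+1 = 5.
By Pick's theorem I = A − B/2 + 1 = 205/2 − 5/2 + 1 = 101.

101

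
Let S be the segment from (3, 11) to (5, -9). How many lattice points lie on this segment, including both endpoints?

The number of lattice points on a segment between lattice points is gcd(|Δx|,|Δy|) + 1 = gcd(2,20) + 1 = 2 + 1 = 3.

3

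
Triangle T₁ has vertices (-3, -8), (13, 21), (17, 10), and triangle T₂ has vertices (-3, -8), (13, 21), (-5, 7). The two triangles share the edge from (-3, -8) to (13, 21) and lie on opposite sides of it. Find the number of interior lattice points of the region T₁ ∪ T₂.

The union is the simple quadrilateral with vertices (-3, -8), (17, 10), (13, 21), (-5, 7) in order.
By the shoelace formula, twice the signed area is |((-3)·10 − 17·(-8)) + (17·21 − 13·10) + (13·7 − (-5)·21) + ((-5)·(-8) − (-3)·7)| = 590, so the area is 295.
Summing gcd(|Δx|,|Δy|) over the edges gives the boundary count: gcd(20,18) + gcd(4,11) + gcd(18,14) + gcd(2,15) = 2+1+2+1 = 6.
By Pick's theorem I = A − B/2 + 1 = 295 − 6/2 + 1 = 293.

293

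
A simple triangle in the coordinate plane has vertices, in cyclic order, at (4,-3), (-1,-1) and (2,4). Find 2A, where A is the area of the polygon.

The shoelace formula gives twice the area as |(4·(-1) − (-1)·(-3)) + ((-1)·4 − 2·(-1)) + (2·(-3) − 4·4)| = 31, so the area is 31/2.

31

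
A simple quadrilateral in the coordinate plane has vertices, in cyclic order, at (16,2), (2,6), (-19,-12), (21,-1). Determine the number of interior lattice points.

253

By the shoelace formula, twice the signed area is |[16·6 − 2·2] + [2·(-12) − (-19)·6] + [(-19)·(-1) − 21·(-12)] + [21·2 − 16·(-1)]| = 511, so the area is 511/2.
Along each edge there are gcd(|Δx|,|Δy|)+1 lattice points, so counting each shared vertex once the boundary has gcd(14,4) + gcd(21,18) + gcd(40,11) + gcd(5,3) = 2+3+1+1 = 7.
Pick's theorem gives I = A − B/2 + 1 = 511/2 − 7/2 + 1 = 253.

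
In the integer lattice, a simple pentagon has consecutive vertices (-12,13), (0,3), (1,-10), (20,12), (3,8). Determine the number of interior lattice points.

Using the shoelace formula, 2A = |((-12)·3 − 0·13) + (0·(-10) − 1·3) + (1·12 − 20·(-10)) + (20·8 − 3·12) + (3·13 − (-12)·8)| = 432, so the area is 216.
Summing gcd(|Δx|,|Δy|) over the edges gives the boundary count: gcd(12,10) + gcd(1,13) + gcd(19,22) + gcd(17,4) + gcd(15,5) = 2+1+1+1+5 = 10.
By Pick's theorem A = I + B/2 − 1, so I = 216 − 10/2 + 1 = 212.

212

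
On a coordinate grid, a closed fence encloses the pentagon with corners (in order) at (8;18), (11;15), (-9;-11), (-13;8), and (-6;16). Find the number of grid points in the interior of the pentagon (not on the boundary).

334

Using the shoelace formula, 2A = |(8·15 − 11·18) + (11·(-11) − (-9)·15) + ((-9)·8 − (-13)·(-11)) + ((-13)·16 − (-6)·8) + ((-6)·18 − 8·16)| = 675, so the area is 337.5.
The number of boundary lattice points is Σ gcd(|Δx|,|Δy|) = gcd(3,3) + gcd(20,26) + gcd(4,19) + gcd(7,8) + gcd(14,2) = 3+2+1+1+2 = 9.
By Pick's theorem A = I + B/2 − 1, so I = 337.5 − 9/2 + 1 = 334.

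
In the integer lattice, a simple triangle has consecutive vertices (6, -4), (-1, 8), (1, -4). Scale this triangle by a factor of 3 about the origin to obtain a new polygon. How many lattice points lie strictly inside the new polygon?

By the shoelace formula, twice the signed area is |(6·8 − (-1)·(-4)) + ((-1)·(-4) − 1·8) + (1·(-4) − 6·(-4))| = 60, so the area is 30.
Summing gcd(|Δx|,|Δy|) over the edges gives the boundary count: gcd(7,12) + gcd(2,12) + gcd(5,0) = 1+2+5 = 8.
Scaling by 3 multiplies the area by 3² = 9 (so the new area is 270) and multiplies the boundary lattice-point count by 3, giving 24.
By Pick's theorem, the interior count of the dilated polygon is 270 − 24/2 + 1 = 259.

259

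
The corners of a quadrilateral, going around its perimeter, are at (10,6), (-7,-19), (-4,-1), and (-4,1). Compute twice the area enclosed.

By the shoelace formula, twice the signed area is |[10·(-19) − (-7)·6] + [(-7)·(-1) − (-4)·(-19)] + [(-4)·1 − (-4)·(-1)] + [(-4)·6 − 10·1]| = 259, so the area is 129.5.

259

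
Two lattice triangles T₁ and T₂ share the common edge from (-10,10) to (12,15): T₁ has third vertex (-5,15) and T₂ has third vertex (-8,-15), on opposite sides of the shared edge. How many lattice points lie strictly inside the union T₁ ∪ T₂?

307

The union is the simple quadrilateral with vertices (-10,10), (-5,15), (12,15), (-8,-15) in order.
The shoelace formula gives twice the area as |((-10)·15 − (-5)·10) + ((-5)·15 − 12·15) + (12·(-15) − (-8)·15) + ((-8)·10 − (-10)·(-15))| = 645, so the area is 645/2.
Along each edge there are gcd(|Δx|,|Δy|)+1 lattice points, so counting each shared vertex once the boundary has gcd(5,5) + gcd(17,0) + gcd(20,30) + gcd(2,25) = 5+17+10+1 = 33.
By Pick's theorem I = A − B/2 + 1 = 645/2 − 33/2 + 1 = 307.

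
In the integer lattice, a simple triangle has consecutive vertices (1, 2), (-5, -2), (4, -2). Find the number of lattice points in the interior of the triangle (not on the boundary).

By the shoelace formula, twice the signed area is |[1·(-2) − (-5)·2] + [(-5)·(-2) − 4·(-2)] + [4·2 − 1·(-2)]| = 36, so the area is 18.
Summing gcd(|Δx|,|Δy|) over the edges gives the boundary count: gcd(6,4) + gcd(9,0) + gcd(3,4) = 2+9+1 = 12.
Pick's theorem gives I = A − B/2 + 1 = 18 − 12/2 + 1 = 13.

13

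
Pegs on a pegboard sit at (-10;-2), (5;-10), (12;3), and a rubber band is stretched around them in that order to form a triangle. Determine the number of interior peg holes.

125

By the shoelace formula, twice the signed area is |((-10)·(-10) − 5·(-2)) + (5·3 − 12·(-10)) + (12·(-2) − (-10)·3)| = 251, so the area is 251/2.
Summing gcd(|Δx|,|Δy|) over the edges gives the boundary count: gcd(15,8) + gcd(7,13) + gcd(22,5) = 1+1+1 = 3.
By Pick's theorem A = I + B/2 − 1, so I = 251/2 − 3/2 + 1 = 125.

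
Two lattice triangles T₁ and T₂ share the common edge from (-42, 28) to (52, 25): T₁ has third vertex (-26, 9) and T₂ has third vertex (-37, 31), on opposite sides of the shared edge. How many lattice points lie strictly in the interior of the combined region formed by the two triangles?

The union is the simple quadrilateral with vertices (-42, 28), (-26, 9), (52, 25), (-37, 31) in order.
The shoelace formula gives twice the area as |((-42)·9 − (-26)·28) + ((-26)·25 − 52·9) + (52·31 − (-37)·25) + ((-37)·28 − (-42)·31)| = 2035, so the area is 2035/2.
The number of boundary lattice points is Σ gcd(|Δx|,|Δy|) = gcd(16,19) + gcd(78,16) + gcd(89,6) + gcd(5,3) = 1+2+1+1 = 5.
By Pick's theorem I = A − B/2 + 1 = 2035/2 − 5/2 + 1 = 1016.

1016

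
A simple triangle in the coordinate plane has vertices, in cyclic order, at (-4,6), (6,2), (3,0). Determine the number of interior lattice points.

15

Using the shoelace formula, 2A = |[(-4)·2 − 6·6] + [6·0 − 3·2] + [3·6 − (-4)·0]| = 32, so the area is 16.
Along each edge there are gcd(|Δx|,|Δy|)+1 lattice points, so counting each shared vertex once the boundary has gcd(10,4) + gcd(3,2) + gcd(7,6) = 2+1+1 = 4.
Pick's theorem gives I = A − B/2 + 1 = 16 − 4/2 + 1 = 15.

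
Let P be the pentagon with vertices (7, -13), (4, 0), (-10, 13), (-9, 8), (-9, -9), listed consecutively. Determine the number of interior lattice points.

By the shoelace formula, twice the signed area is |(7·0 − 4·(-13)) + (4·13 − (-10)·0) + ((-10)·8 − (-9)·13) + ((-9)·(-9) − (-9)·8) + ((-9)·(-13) − 7·(-9))| = 474, so the area is 237.
Along each edge there are gcd(|Δx|,|Δy|)+1 lattice points, so counting each shared vertex once the boundary has gcd(3,13) + gcd(14,13) + gcd(1,5) + gcd(0,17) + gcd(16,4) = 1+1+1+17+4 = 24.
Pick's theorem gives I = A − B/2 + 1 = 237 − 24/2 + 1 = 226.

226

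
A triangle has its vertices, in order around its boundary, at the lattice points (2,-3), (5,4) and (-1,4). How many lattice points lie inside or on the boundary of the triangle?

26

By the shoelace formula, twice the signed area is |[2·4 − 5·(-3)] + [5·4 − (-1)·4] + [(-1)·(-3) − 2·4]| = 42, so the area is 21.
The number of boundary lattice points is Σ gcd(|Δx|,|Δy|) = gcd(3,7) + gcd(6,0) + gcd(3,7) = 1+6+1 = 8.
Pick's theorem gives I = A − B/2 + 1 = 21 − 8/2 + 1 = 18, so the closed region contains I + B = 18 + 8 = 26 lattice points.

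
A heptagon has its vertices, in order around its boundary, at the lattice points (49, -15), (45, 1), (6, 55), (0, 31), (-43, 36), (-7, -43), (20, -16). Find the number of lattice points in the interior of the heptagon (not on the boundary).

Using the shoelace formula, 2A = |[49·1 − 45·(-15)] + [45·55 − 6·1] + [6·31 − 0·55] + [0·36 − (-43)·31] + [(-43)·(-43) − (-7)·36] + [(-7)·(-16) − 20·(-43)] + [20·(-15) − 49·(-16)]| = 8269, so the area is 8269/2.
Summing gcd(|Δx|,|Δy|) over the edges gives the boundary count: gcd(4,16) + gcd(39,54) + gcd(6,24) + gcd(43,5) + gcd(36,79) + gcd(27,27) + gcd(29,1) = 4+3+6+1+1+27+1 = 43.
Pick's theorem gives I = A − B/2 + 1 = 8269/2 − 43/2 + 1 = 4114.

4114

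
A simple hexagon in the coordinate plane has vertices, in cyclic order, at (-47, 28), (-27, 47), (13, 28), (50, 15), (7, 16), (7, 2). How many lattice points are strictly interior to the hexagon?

By the shoelace formula, twice the signed area is |[(-47)·47 − (-27)·28] + [(-27)·28 − 13·47] + [13·15 − 50·28] + [50·16 − 7·15] + [7·2 − 7·16] + [7·28 − (-47)·2]| = 3138, so the area is 1569.
Summing gcd(|Δx|,|Δy|) over the edges gives the boundary count: gcd(20,19) + gcd(40,19) + gcd(37,13) + gcd(43,1) + gcd(0,14) + gcd(54,26) = 1+1+1+1+14+2 = 20.
By Pick's theorem A = I + B/2 − 1, so I = 1569 − 20/2 + 1 = 1560.

1560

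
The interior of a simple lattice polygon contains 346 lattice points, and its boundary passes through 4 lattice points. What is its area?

347

Pick's theorem states A = I + B/2 − 1, so A = 346 + 4/2 − 1 = 347.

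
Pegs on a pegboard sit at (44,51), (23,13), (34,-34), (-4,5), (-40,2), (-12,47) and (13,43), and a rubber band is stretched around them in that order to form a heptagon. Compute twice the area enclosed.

Using the shoelace formula, 2A = |(44·13 − 23·51) + (23·(-34) − 34·13) + (34·5 − (-4)·(-34)) + ((-4)·2 − (-40)·5) + ((-40)·47 − (-12)·2) + ((-12)·43 − 13·47) + (13·51 − 44·43)| = 5811, so the area is 5811/2.

5811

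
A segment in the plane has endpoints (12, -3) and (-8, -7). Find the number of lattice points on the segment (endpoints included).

The number of lattice points on a segment between lattice points is gcd(|Δx|,|Δy|) + 1 = gcd(20,4) + 1 = 4 + 1 = 5.

5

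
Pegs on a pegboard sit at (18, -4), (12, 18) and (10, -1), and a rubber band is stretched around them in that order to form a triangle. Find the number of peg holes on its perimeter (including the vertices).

4

Summing gcd(|Δx|,|Δy|) over the edges gives the boundary count: gcd(6,22) + gcd(2,19) + gcd(8,3) = 2+1+1 = 4.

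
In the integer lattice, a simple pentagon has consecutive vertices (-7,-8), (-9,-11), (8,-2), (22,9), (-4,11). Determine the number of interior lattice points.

The shoelace formula gives twice the area as |((-7)·(-11) − (-9)·(-8)) + ((-9)·(-2) − 8·(-11)) + (8·9 − 22·(-2)) + (22·11 − (-4)·9) + ((-4)·(-8) − (-7)·11)| = 614, so the area is 307.
Summing gcd(|Δx|,|Δy|) over the edges gives the boundary count: gcd(2,3) + gcd(17,9) + gcd(14,11) + gcd(26,2) + gcd(3,19) = 1+1+1+2+1 = 6.
By Pick's theorem A = I + B/2 − 1, so I = 307 − 6/2 + 1 = 305.

305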